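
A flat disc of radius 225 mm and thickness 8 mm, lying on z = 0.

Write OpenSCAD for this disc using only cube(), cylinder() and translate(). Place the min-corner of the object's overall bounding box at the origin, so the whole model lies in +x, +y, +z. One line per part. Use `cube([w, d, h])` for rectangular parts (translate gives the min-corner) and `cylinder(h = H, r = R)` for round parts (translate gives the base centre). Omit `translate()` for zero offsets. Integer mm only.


translate([225, 225, 0]) cylinder(h = 8, r = 225);


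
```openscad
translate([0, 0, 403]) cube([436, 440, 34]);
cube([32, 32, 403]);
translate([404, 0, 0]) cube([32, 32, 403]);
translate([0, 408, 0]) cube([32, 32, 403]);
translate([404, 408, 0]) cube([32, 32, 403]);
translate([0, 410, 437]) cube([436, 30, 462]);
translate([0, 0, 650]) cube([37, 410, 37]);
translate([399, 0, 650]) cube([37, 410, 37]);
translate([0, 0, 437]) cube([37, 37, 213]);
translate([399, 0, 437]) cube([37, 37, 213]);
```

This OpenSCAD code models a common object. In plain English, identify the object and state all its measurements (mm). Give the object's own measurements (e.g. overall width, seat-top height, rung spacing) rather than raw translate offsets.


A chair. The seat is a 436×440×34 mm slab with its top at z = 437 mm, on four 32×32 mm corner legs (flush with the seat edges, standing on z = 0). A flat backrest 30 mm thick, 462 mm tall, spans the full seat width and rises from the seat top along its +y edge, rear face flush with the rear of the seat. Two armrests of 37×37 mm section run along each side from the seat's front edge to the front of the backrest, top faces 250 mm above the seat top and outer faces flush with the seat's x-edges; a 37×37 mm post under the front of each armrest stands on the seat at the front corner.


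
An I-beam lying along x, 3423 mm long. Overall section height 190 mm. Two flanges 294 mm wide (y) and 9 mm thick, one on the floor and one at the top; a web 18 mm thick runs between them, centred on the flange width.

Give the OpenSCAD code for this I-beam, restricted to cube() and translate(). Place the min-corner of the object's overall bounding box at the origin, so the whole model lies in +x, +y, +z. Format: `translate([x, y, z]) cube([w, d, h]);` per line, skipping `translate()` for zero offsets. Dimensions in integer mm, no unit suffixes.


cube([3423, 294, 9]);
translate([0, 138, 9]) cube([3423, 18, 172]);
translate([0, 0, 181]) cube([3423, 294, 9]);


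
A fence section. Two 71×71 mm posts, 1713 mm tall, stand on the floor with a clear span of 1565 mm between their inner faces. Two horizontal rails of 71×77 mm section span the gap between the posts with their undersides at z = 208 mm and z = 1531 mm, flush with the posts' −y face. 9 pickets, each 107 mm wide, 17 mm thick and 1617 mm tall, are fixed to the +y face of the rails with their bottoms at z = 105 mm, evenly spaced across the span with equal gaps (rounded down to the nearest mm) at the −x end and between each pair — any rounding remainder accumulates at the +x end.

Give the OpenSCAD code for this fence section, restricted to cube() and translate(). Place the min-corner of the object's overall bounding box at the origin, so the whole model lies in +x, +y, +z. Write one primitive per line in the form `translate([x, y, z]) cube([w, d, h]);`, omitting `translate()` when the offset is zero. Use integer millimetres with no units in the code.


cube([71, 71, 1713]);
translate([1636, 0, 0]) cube([71, 71, 1713]);
translate([71, 0, 208]) cube([1565, 71, 77]);
translate([71, 0, 1531]) cube([1565, 71, 77]);
translate([131, 71, 105]) cube([107, 17, 1617]);
translate([298, 71, 105]) cube([107, 17, 1617]);
translate([465, 71, 105]) cube([107, 17, 1617]);
translate([632, 71, 105]) cube([107, 17, 1617]);
translate([799, 71, 105]) cube([107, 17, 1617]);
translate([966, 71, 105]) cube([107, 17, 1617]);
translate([1133, 71, 105]) cube([107, 17, 1617]);
translate([1300, 71, 105]) cube([107, 17, 1617]);
translate([1467, 71, 105]) cube([107, 17, 1617]);


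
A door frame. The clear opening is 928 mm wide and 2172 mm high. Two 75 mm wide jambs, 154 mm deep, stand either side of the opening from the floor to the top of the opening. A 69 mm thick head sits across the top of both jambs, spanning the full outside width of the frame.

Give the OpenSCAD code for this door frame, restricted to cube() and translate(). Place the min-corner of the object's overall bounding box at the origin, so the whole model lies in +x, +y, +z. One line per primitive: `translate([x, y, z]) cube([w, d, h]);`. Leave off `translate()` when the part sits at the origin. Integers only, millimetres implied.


cube([75, 154, 2172]);
translate([1003, 0, 0]) cube([75, 154, 2172]);
translate([0, 0, 2172]) cube([1078, 154, 69]);


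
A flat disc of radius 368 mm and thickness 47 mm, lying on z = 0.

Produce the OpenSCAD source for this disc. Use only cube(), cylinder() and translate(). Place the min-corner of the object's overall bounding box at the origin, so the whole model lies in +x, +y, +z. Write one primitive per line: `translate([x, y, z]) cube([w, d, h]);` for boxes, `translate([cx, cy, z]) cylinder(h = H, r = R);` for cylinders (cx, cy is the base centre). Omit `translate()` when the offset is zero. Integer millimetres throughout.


translate([368, 368, 0]) cylinder(h = 47, r = 368);


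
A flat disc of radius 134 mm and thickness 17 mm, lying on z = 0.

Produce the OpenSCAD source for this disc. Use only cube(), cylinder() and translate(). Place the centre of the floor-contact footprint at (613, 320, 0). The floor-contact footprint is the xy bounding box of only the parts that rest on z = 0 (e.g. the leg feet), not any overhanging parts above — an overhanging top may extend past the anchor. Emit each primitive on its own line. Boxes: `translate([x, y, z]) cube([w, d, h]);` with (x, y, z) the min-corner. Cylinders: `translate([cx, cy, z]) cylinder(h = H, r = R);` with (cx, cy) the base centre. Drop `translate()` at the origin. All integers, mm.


translate([613, 320, 0]) cylinder(h = 17, r = 134);


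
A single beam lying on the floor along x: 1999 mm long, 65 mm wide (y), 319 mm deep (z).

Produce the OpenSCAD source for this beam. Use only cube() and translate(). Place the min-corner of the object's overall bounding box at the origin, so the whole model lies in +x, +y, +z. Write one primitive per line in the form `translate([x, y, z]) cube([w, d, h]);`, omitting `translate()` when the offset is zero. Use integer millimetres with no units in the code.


cube([1999, 65, 319]);


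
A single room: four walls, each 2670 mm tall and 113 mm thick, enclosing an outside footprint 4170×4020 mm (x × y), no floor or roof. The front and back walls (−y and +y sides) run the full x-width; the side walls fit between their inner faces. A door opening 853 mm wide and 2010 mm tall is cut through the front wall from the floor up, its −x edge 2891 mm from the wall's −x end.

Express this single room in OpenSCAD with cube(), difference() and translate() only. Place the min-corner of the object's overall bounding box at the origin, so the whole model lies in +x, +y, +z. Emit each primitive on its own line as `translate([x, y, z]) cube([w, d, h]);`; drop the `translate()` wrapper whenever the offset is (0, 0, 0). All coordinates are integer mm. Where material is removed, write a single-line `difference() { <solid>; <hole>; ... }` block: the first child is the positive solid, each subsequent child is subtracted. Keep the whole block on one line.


difference() { cube([4170, 113, 2670]); translate([2891, 0, 0]) cube([853, 113, 2010]); }
translate([0, 3907, 0]) cube([4170, 113, 2670]);
translate([0, 113, 0]) cube([113, 3794, 2670]);
translate([4057, 113, 0]) cube([113, 3794, 2670]);


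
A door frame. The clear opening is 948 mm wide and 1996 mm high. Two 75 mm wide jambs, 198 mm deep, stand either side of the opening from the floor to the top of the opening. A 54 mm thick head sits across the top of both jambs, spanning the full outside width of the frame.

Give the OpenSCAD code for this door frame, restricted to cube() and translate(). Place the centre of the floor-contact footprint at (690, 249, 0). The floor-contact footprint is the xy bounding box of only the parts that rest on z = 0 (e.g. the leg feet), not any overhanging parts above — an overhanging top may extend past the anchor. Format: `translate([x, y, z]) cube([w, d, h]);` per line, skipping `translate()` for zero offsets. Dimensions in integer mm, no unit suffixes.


translate([141, 150, 0]) cube([75, 198, 1996]);
translate([1164, 150, 0]) cube([75, 198, 1996]);
translate([141, 150, 1996]) cube([1098, 198, 54]);


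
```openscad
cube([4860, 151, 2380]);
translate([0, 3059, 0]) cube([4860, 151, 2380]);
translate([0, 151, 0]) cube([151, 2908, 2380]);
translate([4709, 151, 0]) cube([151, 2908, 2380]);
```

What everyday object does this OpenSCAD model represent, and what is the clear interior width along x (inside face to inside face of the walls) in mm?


A house (or room) frame. The interior width is 4558 mm.

Four 2380 mm walls enclosing a rectangle with no floor or roof — a room or house frame. Outside width is 4860 mm and wall thickness is 151 mm, so the interior width is 4860 − 2 × 151 = 4558 mm.


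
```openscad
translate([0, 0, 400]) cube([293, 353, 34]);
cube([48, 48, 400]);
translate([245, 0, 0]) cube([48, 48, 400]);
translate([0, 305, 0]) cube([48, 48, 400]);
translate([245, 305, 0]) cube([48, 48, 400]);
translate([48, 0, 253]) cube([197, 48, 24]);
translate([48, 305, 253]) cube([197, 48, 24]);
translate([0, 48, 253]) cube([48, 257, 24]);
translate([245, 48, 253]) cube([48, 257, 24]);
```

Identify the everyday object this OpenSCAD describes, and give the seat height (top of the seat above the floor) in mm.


A stool. The seat height is 434 mm.

A 293×353×34 slab at z = 400 on four corner posts — a stool. The seat top is 400 + 34 = 434 mm.


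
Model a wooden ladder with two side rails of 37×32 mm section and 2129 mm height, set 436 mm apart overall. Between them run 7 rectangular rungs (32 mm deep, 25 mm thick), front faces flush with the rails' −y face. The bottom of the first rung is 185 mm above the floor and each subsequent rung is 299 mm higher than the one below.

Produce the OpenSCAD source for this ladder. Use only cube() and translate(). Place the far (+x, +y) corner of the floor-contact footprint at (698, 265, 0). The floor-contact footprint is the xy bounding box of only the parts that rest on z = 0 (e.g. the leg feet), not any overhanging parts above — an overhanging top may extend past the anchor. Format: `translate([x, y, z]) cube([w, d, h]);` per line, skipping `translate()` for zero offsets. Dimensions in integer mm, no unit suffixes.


translate([262, 233, 0]) cube([37, 32, 2129]);
translate([661, 233, 0]) cube([37, 32, 2129]);
translate([299, 233, 185]) cube([362, 32, 25]);
translate([299, 233, 484]) cube([362, 32, 25]);
translate([299, 233, 783]) cube([362, 32, 25]);
translate([299, 233, 1082]) cube([362, 32, 25]);
translate([299, 233, 1381]) cube([362, 32, 25]);
translate([299, 233, 1680]) cube([362, 32, 25]);
translate([299, 233, 1979]) cube([362, 32, 25]);


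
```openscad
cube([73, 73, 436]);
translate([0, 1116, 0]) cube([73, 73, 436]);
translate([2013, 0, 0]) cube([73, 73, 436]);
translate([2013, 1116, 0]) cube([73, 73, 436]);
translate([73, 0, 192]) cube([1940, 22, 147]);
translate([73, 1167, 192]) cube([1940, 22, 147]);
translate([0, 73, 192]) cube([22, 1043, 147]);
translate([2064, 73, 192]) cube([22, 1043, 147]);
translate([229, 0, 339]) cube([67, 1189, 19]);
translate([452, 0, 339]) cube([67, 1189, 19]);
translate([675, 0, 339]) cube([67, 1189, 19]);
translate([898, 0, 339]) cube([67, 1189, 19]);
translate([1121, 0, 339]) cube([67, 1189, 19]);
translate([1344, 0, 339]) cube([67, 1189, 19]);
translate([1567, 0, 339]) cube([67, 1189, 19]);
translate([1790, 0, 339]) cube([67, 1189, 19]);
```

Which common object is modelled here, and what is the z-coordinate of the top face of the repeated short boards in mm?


A bed frame. The slat-top height is 358 mm.

Four posts, four rails, and a row of slats — a bed frame. Slats sit on the rails at z = 192 + 147 = 339; with slat thickness 19, the top is 358 mm.


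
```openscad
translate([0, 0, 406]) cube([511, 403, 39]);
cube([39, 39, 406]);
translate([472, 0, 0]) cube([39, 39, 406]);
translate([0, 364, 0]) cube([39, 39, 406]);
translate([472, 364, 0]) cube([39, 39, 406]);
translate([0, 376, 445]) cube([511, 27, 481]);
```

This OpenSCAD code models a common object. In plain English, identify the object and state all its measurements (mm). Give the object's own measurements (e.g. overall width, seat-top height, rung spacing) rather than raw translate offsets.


A chair. The seat is a 511×403×39 mm slab with its top at z = 445 mm, on four 39×39 mm corner legs (flush with the seat edges, standing on z = 0). A flat backrest 27 mm thick, 481 mm tall, spans the full seat width and rises from the seat top along its +y edge, rear face flush with the rear of the seat.


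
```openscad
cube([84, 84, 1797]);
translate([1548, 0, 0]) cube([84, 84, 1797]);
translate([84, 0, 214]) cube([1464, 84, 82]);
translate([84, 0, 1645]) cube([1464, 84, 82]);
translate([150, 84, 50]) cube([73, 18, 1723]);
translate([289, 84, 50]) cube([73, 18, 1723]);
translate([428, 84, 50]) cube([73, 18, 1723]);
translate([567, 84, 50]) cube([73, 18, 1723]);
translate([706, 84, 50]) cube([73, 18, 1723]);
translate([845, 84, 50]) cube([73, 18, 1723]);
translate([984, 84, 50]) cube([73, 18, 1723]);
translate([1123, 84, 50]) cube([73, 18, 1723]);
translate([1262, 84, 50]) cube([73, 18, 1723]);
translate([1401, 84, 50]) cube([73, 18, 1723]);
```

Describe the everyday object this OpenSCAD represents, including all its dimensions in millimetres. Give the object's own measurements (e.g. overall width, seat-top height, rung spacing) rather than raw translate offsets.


A fence section. Two 84×84 mm posts, 1797 mm tall, stand on the floor with a clear span of 1464 mm between their inner faces. Two horizontal rails of 84×82 mm section span the gap between the posts with their undersides at z = 214 mm and z = 1645 mm, flush with the posts' −y face. 10 pickets, each 73 mm wide, 18 mm thick and 1723 mm tall, are fixed to the +y face of the rails with their bottoms at z = 50 mm, spaced across the span with a 66 mm gap after the −x post and between neighbouring pickets, with 74 mm left before the +x post.


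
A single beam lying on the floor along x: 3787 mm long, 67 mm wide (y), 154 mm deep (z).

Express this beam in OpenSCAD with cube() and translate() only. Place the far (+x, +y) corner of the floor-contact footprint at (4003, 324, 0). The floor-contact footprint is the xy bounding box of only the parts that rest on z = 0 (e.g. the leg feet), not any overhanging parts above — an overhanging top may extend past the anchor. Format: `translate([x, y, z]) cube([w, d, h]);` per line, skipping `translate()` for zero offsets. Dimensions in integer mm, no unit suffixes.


translate([216, 257, 0]) cube([3787, 67, 154]);


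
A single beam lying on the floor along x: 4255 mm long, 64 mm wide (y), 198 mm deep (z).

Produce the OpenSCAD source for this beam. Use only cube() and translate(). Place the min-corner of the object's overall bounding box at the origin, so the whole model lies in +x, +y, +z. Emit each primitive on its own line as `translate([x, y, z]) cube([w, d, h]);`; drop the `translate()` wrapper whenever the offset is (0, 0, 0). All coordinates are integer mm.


cube([4255, 64, 198]);


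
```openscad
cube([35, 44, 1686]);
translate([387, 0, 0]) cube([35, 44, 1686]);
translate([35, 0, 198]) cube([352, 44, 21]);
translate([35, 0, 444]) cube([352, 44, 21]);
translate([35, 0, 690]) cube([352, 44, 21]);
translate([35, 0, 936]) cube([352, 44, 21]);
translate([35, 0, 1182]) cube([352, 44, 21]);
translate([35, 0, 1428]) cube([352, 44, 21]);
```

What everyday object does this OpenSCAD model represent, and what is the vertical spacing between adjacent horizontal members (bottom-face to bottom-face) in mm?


A ladder. The rung spacing is 246 mm.

Two tall 35×44 posts with 6 short bars between them — a ladder. Adjacent rungs sit at z = 198 and z = 444, so the spacing is 444 − 198 = 246 mm.


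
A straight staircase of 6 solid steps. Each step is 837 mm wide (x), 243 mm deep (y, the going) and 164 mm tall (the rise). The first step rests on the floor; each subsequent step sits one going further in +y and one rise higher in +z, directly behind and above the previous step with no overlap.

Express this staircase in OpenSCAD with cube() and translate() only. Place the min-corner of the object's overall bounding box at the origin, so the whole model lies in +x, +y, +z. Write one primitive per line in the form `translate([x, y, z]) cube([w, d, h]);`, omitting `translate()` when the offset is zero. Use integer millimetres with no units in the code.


cube([837, 243, 164]);
translate([0, 243, 164]) cube([837, 243, 164]);
translate([0, 486, 328]) cube([837, 243, 164]);
translate([0, 729, 492]) cube([837, 243, 164]);
translate([0, 972, 656]) cube([837, 243, 164]);
translate([0, 1215, 820]) cube([837, 243, 164]);


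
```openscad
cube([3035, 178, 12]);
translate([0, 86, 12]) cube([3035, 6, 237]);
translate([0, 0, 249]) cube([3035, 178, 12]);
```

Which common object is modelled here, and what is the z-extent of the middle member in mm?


An I-beam. The web height is 237 mm.

Two wide flanges with a thin centred web — an I-beam. Overall 261 mm minus two 12 mm flanges gives a web of 261 − 2·12 = 237 mm.


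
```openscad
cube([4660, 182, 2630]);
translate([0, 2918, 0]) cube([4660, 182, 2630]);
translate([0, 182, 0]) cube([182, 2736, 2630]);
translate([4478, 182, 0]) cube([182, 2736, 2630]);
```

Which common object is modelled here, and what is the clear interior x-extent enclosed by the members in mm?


A house (or room) frame. The interior width is 4296 mm.

Four 2630 mm walls enclosing a rectangle with no floor or roof — a room or house frame. Outside width is 4660 mm and wall thickness is 182 mm, so the interior width is 4660 − 2 × 182 = 4296 mm.


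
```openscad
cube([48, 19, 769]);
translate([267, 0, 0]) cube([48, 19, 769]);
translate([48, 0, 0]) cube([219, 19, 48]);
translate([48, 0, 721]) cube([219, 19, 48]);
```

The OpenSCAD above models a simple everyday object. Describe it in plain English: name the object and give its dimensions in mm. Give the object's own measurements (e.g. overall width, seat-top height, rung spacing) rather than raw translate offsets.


A rectangular picture frame lying in the x–z plane (depth along y). The opening is 219 mm wide (x) by 673 mm tall (z), surrounded by a border 48 mm wide on all four sides. The frame is 19 mm deep and is made of two full-height vertical stiles with two horizontal rails fitted between them.


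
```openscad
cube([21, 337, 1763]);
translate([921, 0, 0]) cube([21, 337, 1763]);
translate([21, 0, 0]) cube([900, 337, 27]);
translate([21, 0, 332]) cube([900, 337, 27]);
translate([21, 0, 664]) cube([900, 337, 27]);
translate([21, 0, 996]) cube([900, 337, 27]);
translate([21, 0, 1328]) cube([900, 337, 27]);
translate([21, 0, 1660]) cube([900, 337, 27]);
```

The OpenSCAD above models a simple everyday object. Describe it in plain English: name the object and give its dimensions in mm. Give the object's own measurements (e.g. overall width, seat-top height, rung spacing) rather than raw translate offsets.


An open bookshelf. Two side panels, each 21 mm thick, 337 mm deep and 1763 mm tall, stand 942 mm apart (outside-to-outside). Between them sit 6 shelves, each 27 mm thick and 337 mm deep, spanning the full gap between the sides. The bottom shelf rests on the floor (its underside at z = 0) and the clear gap between one shelf's top and the next shelf's underside is 305 mm.


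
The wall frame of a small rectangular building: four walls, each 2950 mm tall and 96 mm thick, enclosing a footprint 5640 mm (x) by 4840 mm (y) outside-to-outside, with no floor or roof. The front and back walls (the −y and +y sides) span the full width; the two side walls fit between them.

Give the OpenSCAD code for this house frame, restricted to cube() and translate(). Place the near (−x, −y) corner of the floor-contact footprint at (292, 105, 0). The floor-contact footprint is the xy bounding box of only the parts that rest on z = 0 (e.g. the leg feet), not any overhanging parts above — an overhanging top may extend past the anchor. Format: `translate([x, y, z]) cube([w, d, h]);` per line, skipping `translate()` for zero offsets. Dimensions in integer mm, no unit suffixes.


translate([292, 105, 0]) cube([5640, 96, 2950]);
translate([292, 4849, 0]) cube([5640, 96, 2950]);
translate([292, 201, 0]) cube([96, 4648, 2950]);
translate([5836, 201, 0]) cube([96, 4648, 2950]);


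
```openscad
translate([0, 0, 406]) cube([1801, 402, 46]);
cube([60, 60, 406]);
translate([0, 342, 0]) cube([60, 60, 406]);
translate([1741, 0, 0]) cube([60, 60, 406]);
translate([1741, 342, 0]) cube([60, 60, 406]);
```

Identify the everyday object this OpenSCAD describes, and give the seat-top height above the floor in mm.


A bench. The seat-top height is 452 mm.

A long slab on four corner posts — a bench. The slab sits at z = 406 with thickness 46, so the top is 406 + 46 = 452 mm.


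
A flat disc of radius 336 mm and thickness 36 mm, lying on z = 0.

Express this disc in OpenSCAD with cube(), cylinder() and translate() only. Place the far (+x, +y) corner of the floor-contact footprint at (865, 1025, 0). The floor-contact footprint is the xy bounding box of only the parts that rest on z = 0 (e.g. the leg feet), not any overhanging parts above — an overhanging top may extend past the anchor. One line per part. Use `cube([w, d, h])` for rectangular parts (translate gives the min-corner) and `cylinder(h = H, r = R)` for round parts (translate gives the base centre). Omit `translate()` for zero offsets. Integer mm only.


translate([529, 689, 0]) cylinder(h = 36, r = 336);


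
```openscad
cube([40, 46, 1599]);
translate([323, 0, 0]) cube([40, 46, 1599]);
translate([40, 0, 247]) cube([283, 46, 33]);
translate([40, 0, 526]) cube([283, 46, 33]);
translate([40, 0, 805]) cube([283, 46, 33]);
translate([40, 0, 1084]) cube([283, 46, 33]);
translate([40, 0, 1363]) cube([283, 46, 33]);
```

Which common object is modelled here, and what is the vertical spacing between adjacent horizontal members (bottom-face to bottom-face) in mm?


A ladder. The rung spacing is 279 mm.

Two tall 40×46 posts with 5 short bars between them — a ladder. Adjacent rungs sit at z = 247 and z = 526, so the spacing is 526 − 247 = 279 mm.


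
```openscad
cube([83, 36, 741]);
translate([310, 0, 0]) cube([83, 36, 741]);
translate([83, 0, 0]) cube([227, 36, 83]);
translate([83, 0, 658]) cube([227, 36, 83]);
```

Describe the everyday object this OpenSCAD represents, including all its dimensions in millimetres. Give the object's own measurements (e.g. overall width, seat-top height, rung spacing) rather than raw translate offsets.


A rectangular picture frame lying in the x–z plane (depth along y). The opening is 227 mm wide (x) by 575 mm tall (z), surrounded by a border 83 mm wide on all four sides. The frame is 36 mm deep and is made of two full-height vertical stiles with two horizontal rails fitted between them.


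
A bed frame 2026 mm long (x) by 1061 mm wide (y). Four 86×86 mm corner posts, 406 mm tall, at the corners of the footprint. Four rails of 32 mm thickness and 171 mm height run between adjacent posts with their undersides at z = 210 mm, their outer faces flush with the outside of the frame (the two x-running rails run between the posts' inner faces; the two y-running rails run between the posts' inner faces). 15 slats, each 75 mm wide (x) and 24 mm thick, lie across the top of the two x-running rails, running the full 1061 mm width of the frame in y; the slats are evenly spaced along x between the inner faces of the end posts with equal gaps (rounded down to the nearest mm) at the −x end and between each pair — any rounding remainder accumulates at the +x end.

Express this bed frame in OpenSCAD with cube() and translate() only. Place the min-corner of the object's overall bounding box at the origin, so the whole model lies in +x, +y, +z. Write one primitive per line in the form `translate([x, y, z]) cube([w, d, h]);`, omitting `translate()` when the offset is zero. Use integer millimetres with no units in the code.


cube([86, 86, 406]);
translate([0, 975, 0]) cube([86, 86, 406]);
translate([1940, 0, 0]) cube([86, 86, 406]);
translate([1940, 975, 0]) cube([86, 86, 406]);
translate([86, 0, 210]) cube([1854, 32, 171]);
translate([86, 1029, 210]) cube([1854, 32, 171]);
translate([0, 86, 210]) cube([32, 889, 171]);
translate([1994, 86, 210]) cube([32, 889, 171]);
translate([131, 0, 381]) cube([75, 1061, 24]);
translate([251, 0, 381]) cube([75, 1061, 24]);
translate([371, 0, 381]) cube([75, 1061, 24]);
translate([491, 0, 381]) cube([75, 1061, 24]);
translate([611, 0, 381]) cube([75, 1061, 24]);
translate([731, 0, 381]) cube([75, 1061, 24]);
translate([851, 0, 381]) cube([75, 1061, 24]);
translate([971, 0, 381]) cube([75, 1061, 24]);
translate([1091, 0, 381]) cube([75, 1061, 24]);
translate([1211, 0, 381]) cube([75, 1061, 24]);
translate([1331, 0, 381]) cube([75, 1061, 24]);
translate([1451, 0, 381]) cube([75, 1061, 24]);
translate([1571, 0, 381]) cube([75, 1061, 24]);
translate([1691, 0, 381]) cube([75, 1061, 24]);
translate([1811, 0, 381]) cube([75, 1061, 24]);


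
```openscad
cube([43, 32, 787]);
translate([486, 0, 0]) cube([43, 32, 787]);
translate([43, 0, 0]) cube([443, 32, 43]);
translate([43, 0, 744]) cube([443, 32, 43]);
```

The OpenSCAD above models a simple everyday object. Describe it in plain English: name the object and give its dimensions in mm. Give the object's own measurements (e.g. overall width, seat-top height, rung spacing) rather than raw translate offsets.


A rectangular picture frame lying in the x–z plane (depth along y). The opening is 443 mm wide (x) by 701 mm tall (z), surrounded by a border 43 mm wide on all four sides. The frame is 32 mm deep and is made of two full-height vertical stiles with two horizontal rails fitted between them.


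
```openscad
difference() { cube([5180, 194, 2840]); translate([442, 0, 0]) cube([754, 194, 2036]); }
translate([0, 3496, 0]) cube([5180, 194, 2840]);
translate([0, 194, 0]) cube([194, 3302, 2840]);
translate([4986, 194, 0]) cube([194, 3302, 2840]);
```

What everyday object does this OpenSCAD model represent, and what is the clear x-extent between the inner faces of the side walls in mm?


A single room. The interior width is 4792 mm.

Four walls enclosing a rectangle with a door in the front wall — a room. Outside width 5180 minus two 194 mm walls gives 4792 mm.


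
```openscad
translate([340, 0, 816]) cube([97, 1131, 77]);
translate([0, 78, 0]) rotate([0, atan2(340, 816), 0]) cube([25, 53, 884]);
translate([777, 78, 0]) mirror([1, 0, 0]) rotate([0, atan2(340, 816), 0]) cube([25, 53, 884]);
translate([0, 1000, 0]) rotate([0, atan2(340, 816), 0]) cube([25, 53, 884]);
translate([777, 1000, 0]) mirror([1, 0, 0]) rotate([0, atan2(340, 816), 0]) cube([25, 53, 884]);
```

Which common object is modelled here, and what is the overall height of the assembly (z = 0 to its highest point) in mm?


A sawhorse. The overall height is 893 mm.

A beam across two mirrored pairs of raked legs — a sawhorse. The beam's underside is at z = 816 (matching the legs' vertical rise in atan2(340, 816)) and the beam is 77 mm tall, so its top is at 816 + 77 = 893 mm. The raked legs top out at the beam's underside, so that is the highest point.


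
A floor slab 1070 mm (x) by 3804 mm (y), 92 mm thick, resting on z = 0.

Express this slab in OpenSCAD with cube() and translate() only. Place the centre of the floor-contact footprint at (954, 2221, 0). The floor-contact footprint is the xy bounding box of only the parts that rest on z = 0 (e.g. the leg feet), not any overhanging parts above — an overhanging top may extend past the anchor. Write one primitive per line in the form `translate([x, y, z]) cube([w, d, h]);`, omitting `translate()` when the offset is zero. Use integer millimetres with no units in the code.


translate([419, 319, 0]) cube([1070, 3804, 92]);


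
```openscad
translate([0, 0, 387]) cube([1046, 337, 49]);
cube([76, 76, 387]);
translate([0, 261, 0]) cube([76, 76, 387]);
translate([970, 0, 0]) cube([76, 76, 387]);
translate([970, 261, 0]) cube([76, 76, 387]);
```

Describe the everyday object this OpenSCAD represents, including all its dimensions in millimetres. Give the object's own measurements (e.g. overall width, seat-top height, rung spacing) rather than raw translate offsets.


A bench: a 1046×337 mm seat slab, 49 mm thick, top at z = 436 mm, on four 76×76 mm square legs flush with the seat corners and standing on z = 0.


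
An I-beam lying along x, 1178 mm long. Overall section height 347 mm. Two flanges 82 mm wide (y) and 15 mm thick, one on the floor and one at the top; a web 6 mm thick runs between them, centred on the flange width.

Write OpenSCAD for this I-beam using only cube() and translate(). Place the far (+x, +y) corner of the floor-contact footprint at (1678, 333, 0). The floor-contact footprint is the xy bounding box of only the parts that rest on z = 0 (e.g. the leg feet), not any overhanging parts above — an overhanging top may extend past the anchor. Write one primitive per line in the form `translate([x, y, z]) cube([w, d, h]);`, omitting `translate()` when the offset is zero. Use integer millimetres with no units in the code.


translate([500, 251, 0]) cube([1178, 82, 15]);
translate([500, 289, 15]) cube([1178, 6, 317]);
translate([500, 251, 332]) cube([1178, 82, 15]);


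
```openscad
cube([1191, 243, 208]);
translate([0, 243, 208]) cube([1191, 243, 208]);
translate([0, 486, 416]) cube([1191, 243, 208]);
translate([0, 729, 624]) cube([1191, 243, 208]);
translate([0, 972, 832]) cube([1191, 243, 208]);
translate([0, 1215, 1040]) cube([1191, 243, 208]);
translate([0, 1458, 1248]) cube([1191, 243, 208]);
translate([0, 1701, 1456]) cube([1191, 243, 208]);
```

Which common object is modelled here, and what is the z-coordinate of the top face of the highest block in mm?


A staircase. The total rise is 1664 mm.

8 identical blocks, each offset up and back from the previous — a staircase. Each step is 208 mm tall and there are 8 of them, so the total rise is 8 × 208 = 1664 mm.


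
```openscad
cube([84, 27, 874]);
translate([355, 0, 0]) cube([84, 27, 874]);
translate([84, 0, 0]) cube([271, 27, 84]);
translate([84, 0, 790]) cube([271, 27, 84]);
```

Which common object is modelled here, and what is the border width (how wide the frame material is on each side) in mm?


A picture frame. The border width is 84 mm.

Four thin pieces enclosing a rectangular opening — a picture frame. The two full-height stiles are 874 mm tall; the top rail sits at z = 790 and is 84 mm tall, so the border above the opening is 874 − 790 = 84 mm, matching the stile x-width.


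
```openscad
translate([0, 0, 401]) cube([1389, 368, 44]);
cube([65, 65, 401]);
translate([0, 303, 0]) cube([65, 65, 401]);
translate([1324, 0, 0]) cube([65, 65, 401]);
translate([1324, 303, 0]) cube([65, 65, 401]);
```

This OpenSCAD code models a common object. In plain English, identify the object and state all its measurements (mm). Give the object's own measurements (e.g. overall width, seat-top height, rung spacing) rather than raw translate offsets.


A long wooden bench with a 1389 mm (x) × 368 mm (y) seat, 44 mm thick, its top surface 445 mm above the floor. Four 65 mm square legs at the seat corners, flush with the edges, run from z = 0 to the seat underside.


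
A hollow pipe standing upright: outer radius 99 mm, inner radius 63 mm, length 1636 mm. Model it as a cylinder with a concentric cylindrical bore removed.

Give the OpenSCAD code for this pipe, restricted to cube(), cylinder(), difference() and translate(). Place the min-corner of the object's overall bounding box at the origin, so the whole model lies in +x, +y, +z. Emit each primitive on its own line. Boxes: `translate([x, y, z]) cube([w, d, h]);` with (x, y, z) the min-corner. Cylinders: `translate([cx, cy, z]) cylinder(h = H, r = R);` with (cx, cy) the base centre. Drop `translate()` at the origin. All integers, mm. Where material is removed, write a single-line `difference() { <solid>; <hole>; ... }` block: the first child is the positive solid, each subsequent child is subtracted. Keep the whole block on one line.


difference() { translate([99, 99, 0]) cylinder(h = 1636, r = 99); translate([99, 99, 0]) cylinder(h = 1636, r = 63); }


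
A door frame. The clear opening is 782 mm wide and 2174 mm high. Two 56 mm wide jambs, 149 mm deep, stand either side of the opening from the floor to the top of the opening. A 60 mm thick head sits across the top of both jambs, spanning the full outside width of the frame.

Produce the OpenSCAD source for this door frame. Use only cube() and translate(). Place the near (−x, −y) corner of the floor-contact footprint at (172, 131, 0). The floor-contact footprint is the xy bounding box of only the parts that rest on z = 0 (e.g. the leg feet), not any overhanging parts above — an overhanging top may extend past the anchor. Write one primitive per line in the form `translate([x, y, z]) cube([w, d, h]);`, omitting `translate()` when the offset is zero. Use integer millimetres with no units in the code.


translate([172, 131, 0]) cube([56, 149, 2174]);
translate([1010, 131, 0]) cube([56, 149, 2174]);
translate([172, 131, 2174]) cube([894, 149, 60]);


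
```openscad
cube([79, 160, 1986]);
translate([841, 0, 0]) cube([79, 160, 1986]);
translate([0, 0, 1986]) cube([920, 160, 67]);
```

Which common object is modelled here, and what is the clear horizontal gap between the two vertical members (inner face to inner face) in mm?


A door frame. The clear opening width is 762 mm.

Two 1986 mm tall posts with a header on top — a door frame. The left jamb is 79 mm wide at x = 0; the right jamb starts at x = 841. The clear opening is 841 − 79 = 762 mm.


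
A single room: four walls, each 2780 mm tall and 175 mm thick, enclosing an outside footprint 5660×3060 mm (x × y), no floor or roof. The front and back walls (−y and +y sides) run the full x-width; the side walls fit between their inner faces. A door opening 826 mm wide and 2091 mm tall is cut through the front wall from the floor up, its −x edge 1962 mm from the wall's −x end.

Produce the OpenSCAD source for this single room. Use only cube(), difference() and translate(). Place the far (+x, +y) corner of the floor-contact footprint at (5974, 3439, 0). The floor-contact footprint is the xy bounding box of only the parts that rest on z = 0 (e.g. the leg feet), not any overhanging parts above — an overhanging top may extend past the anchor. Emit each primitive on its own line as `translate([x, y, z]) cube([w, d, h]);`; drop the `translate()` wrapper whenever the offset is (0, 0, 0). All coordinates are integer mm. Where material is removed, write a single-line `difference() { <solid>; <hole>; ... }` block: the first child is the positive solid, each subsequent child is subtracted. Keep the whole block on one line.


difference() { translate([314, 379, 0]) cube([5660, 175, 2780]); translate([2276, 379, 0]) cube([826, 175, 2091]); }
translate([314, 3264, 0]) cube([5660, 175, 2780]);
translate([314, 554, 0]) cube([175, 2710, 2780]);
translate([5799, 554, 0]) cube([175, 2710, 2780]);


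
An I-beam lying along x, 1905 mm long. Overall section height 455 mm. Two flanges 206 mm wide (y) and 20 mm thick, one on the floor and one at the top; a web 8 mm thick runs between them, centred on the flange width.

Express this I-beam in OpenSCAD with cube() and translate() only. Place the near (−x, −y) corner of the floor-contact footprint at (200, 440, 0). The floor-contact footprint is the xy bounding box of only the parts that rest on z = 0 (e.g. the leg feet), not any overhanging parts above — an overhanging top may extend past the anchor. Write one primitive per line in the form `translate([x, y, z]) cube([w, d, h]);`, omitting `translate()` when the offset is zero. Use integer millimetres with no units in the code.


translate([200, 440, 0]) cube([1905, 206, 20]);
translate([200, 539, 20]) cube([1905, 8, 415]);
translate([200, 440, 435]) cube([1905, 206, 20]);


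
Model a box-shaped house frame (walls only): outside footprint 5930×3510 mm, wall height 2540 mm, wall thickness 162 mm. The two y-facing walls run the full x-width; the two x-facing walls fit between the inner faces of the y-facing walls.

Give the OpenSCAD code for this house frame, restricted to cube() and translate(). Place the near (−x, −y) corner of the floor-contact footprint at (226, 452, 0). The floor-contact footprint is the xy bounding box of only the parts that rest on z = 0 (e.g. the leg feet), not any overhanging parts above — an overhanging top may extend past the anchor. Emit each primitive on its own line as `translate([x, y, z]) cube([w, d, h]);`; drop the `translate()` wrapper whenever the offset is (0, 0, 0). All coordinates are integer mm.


translate([226, 452, 0]) cube([5930, 162, 2540]);
translate([226, 3800, 0]) cube([5930, 162, 2540]);
translate([226, 614, 0]) cube([162, 3186, 2540]);
translate([5994, 614, 0]) cube([162, 3186, 2540]);


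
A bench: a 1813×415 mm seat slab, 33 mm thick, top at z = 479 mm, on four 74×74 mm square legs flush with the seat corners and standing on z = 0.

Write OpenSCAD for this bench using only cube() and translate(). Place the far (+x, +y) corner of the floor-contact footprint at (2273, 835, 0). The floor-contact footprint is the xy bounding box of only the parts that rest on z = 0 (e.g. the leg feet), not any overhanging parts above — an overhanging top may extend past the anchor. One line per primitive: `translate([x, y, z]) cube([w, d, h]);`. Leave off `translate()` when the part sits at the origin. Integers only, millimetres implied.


// leg_h = 479 − 33 = 446
translate([460, 420, 446]) cube([1813, 415, 33]);
translate([460, 420, 0]) cube([74, 74, 446]);
translate([460, 761, 0]) cube([74, 74, 446]);
translate([2199, 420, 0]) cube([74, 74, 446]);
translate([2199, 761, 0]) cube([74, 74, 446]);


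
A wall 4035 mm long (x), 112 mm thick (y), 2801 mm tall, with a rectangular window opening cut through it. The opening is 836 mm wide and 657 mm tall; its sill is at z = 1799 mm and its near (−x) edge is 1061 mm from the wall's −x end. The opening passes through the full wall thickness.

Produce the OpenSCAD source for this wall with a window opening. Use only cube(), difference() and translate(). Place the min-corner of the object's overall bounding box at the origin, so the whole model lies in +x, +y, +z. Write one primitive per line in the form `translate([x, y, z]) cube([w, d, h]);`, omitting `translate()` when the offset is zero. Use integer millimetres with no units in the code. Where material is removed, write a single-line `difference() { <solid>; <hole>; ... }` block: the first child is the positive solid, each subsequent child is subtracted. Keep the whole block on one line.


difference() { cube([4035, 112, 2801]); translate([1061, 0, 1799]) cube([836, 112, 657]); }


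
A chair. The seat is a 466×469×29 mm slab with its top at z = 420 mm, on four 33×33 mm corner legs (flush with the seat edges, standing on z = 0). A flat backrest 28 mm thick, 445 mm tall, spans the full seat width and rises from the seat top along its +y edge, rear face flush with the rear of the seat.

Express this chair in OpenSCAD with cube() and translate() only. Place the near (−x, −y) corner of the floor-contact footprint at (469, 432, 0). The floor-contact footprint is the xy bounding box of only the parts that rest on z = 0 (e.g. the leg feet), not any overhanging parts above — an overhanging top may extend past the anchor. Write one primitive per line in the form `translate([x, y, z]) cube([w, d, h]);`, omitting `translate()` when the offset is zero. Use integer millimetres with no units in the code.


translate([469, 432, 391]) cube([466, 469, 29]);
translate([469, 432, 0]) cube([33, 33, 391]);
translate([902, 432, 0]) cube([33, 33, 391]);
translate([469, 868, 0]) cube([33, 33, 391]);
translate([902, 868, 0]) cube([33, 33, 391]);
translate([469, 873, 420]) cube([466, 28, 445]);
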